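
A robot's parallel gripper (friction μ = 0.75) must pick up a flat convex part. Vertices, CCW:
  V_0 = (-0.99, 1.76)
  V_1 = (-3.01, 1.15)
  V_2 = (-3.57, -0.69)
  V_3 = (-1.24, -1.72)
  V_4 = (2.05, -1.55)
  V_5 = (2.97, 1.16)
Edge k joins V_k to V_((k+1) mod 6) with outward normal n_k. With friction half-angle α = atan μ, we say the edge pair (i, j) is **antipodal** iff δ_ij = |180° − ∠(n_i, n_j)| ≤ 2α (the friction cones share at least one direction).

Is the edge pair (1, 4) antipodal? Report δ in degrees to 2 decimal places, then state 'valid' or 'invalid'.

α = atan 0.75 = 36.87°;  2α = 73.74°
edge 1: e_1 = (-0.56, -1.84);  n_1 = (-0.9567, +0.2912)
edge 4: e_4 = (+0.92, +2.71);  n_4 = (+0.9469, -0.3215)
∠(n_1, n_4) = 178.18°
δ = |180° − 178.18°| = 1.82°
1.82° ≤ 2α = 73.74°  →  valid

δ = 1.82°, valid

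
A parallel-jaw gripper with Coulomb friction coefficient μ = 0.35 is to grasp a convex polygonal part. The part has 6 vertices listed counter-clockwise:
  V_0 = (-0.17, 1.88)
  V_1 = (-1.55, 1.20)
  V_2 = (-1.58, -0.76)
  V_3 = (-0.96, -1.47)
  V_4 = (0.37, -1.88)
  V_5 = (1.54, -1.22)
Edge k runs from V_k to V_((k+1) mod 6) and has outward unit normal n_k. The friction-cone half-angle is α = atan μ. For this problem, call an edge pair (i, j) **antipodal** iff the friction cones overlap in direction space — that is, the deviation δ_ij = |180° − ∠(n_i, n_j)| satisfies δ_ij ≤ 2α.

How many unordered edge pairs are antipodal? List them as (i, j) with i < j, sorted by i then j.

α = atan 0.35 = 19.29°;  2α = 38.58°
n_0 = (-0.4420, +0.8970)
n_1 = (-0.9999, +0.0153)
n_2 = (-0.7532, -0.6578)
n_3 = (-0.2946, -0.9556)
n_4 = (+0.4913, -0.8710)
n_5 = (+0.8756, +0.4830)
  (0,1): δ = 117.11°  ·
  (0,2): δ = 75.10°  ·
  (0,3): δ = 43.36°  ·
  (0,4): δ = 3.20°  ✓
  (0,5): δ = 92.65°  ·
  (1,2): δ = 137.99°  ·
  (1,3): δ = 106.26°  ·
  (1,4): δ = 59.70°  ·
  (1,5): δ = 29.76°  ✓
  (2,3): δ = 148.26°  ·
  (2,4): δ = 101.70°  ·
  (2,5): δ = 12.25°  ✓
  (3,4): δ = 133.44°  ·
  (3,5): δ = 43.99°  ·
  (4,5): δ = 90.55°  ·
antipodal pairs: 3

count = 3; pairs: (0,4), (1,5), (2,5)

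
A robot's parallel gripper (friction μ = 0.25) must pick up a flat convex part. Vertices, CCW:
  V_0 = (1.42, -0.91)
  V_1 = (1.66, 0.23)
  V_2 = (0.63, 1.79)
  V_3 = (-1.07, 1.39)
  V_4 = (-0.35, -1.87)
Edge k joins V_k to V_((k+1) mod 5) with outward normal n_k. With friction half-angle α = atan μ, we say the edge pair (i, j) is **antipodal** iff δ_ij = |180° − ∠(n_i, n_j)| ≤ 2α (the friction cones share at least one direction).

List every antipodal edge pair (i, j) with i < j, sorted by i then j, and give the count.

α = atan 0.25 = 14.04°;  2α = 28.07°
n_0 = (+0.9785, -0.2060)
n_1 = (+0.8345, +0.5510)
n_2 = (-0.2290, +0.9734)
n_3 = (-0.9765, -0.2157)
n_4 = (+0.4768, -0.8790)
  (0,1): δ = 134.68°  ·
  (0,2): δ = 64.87°  ·
  (0,3): δ = 24.34°  ✓
  (0,4): δ = 130.36°  ·
  (1,2): δ = 110.19°  ·
  (1,3): δ = 20.98°  ✓
  (1,4): δ = 85.04°  ·
  (2,3): δ = 90.79°  ·
  (2,4): δ = 15.23°  ✓
  (3,4): δ = 73.98°  ·
antipodal pairs: 3

count = 3; pairs: (0,3), (1,3), (2,4)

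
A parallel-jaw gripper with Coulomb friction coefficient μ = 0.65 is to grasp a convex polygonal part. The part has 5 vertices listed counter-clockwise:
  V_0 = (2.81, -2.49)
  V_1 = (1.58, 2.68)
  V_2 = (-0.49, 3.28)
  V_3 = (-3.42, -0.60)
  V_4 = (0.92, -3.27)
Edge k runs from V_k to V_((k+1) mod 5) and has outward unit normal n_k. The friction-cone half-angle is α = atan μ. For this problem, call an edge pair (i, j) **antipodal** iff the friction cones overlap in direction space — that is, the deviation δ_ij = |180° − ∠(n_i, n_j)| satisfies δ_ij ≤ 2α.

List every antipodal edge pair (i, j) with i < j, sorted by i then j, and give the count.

α = atan 0.65 = 33.02°;  2α = 66.05°
n_0 = (+0.9728, +0.2315)
n_1 = (+0.2784, +0.9605)
n_2 = (-0.7980, +0.6026)
n_3 = (-0.5240, -0.8517)
n_4 = (+0.3815, -0.9244)
  (0,1): δ = 119.55°  ·
  (0,2): δ = 50.44°  ✓
  (0,3): δ = 45.02°  ✓
  (0,4): δ = 99.04°  ·
  (1,2): δ = 110.89°  ·
  (1,3): δ = 15.44°  ✓
  (1,4): δ = 38.59°  ✓
  (2,3): δ = 84.54°  ·
  (2,4): δ = 30.52°  ✓
  (3,4): δ = 125.97°  ·
antipodal pairs: 5

count = 5; pairs: (0,2), (0,3), (1,3), (1,4), (2,4)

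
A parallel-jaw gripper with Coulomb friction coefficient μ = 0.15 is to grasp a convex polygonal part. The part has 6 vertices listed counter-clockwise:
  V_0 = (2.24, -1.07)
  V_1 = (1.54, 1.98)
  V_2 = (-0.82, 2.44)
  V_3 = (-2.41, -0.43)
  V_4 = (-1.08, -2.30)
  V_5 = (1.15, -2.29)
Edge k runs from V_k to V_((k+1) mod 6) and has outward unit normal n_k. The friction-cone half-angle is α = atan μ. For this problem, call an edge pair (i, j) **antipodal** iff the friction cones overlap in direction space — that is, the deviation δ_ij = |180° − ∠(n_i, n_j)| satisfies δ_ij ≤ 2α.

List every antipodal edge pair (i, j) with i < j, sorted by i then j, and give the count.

α = atan 0.15 = 8.53°;  2α = 17.06°
n_0 = (+0.9747, +0.2237)
n_1 = (+0.1913, +0.9815)
n_2 = (-0.8747, +0.4846)
n_3 = (-0.8149, -0.5796)
n_4 = (+0.0045, -1.0000)
n_5 = (+0.7457, -0.6663)
  (0,1): δ = 113.96°  ·
  (0,2): δ = 41.91°  ·
  (0,3): δ = 22.50°  ·
  (0,4): δ = 77.33°  ·
  (0,5): δ = 125.30°  ·
  (1,2): δ = 107.96°  ·
  (1,3): δ = 43.55°  ·
  (1,4): δ = 11.29°  ✓
  (1,5): δ = 59.25°  ·
  (2,3): δ = 115.59°  ·
  (2,4): δ = 60.76°  ·
  (2,5): δ = 12.79°  ✓
  (3,4): δ = 125.16°  ·
  (3,5): δ = 77.20°  ·
  (4,5): δ = 132.04°  ·
antipodal pairs: 2

count = 2; pairs: (1,4), (2,5)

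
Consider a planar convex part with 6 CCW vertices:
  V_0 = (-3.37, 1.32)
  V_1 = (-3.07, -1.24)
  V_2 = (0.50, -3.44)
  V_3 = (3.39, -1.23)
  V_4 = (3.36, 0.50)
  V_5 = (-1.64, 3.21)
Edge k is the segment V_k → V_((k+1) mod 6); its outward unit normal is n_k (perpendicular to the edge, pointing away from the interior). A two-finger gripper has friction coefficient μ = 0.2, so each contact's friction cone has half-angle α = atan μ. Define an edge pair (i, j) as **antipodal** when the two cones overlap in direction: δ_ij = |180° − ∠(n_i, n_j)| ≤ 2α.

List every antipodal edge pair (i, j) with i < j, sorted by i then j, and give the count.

α = atan 0.2 = 11.31°;  2α = 22.62°
n_0 = (-0.9932, -0.1164)
n_1 = (-0.5246, -0.8513)
n_2 = (+0.6075, -0.7944)
n_3 = (+0.9998, +0.0173)
n_4 = (+0.4765, +0.8792)
n_5 = (-0.7376, +0.6752)
  (0,1): δ = 128.33°  ·
  (0,2): δ = 59.28°  ·
  (0,3): δ = 5.69°  ✓
  (0,4): δ = 54.86°  ·
  (0,5): δ = 130.85°  ·
  (1,2): δ = 110.95°  ·
  (1,3): δ = 57.36°  ·
  (1,4): δ = 3.19°  ✓
  (1,5): δ = 79.17°  ·
  (2,3): δ = 126.41°  ·
  (2,4): δ = 65.86°  ·
  (2,5): δ = 10.13°  ✓
  (3,4): δ = 119.45°  ·
  (3,5): δ = 43.46°  ·
  (4,5): δ = 104.01°  ·
antipodal pairs: 3

count = 3; pairs: (0,3), (1,4), (2,5)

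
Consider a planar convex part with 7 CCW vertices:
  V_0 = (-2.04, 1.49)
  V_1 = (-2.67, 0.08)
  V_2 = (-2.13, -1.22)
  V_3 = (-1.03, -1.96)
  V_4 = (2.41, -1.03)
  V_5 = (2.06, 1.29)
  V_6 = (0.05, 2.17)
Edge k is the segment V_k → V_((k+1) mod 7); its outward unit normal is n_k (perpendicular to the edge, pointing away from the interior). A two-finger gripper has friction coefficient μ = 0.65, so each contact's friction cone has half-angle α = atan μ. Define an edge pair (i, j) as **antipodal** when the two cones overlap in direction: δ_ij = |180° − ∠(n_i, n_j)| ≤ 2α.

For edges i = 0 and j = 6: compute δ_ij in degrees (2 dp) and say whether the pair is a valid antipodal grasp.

δ = 132.10°, invalid

α = atan 0.65 = 33.02°;  2α = 66.05°
edge 0: e_0 = (-0.63, -1.41);  n_0 = (-0.9130, +0.4079)
edge 6: e_6 = (-2.09, -0.68);  n_6 = (-0.3094, +0.9509)
∠(n_0, n_6) = 47.90°
δ = |180° − 47.90°| = 132.10°
132.10° > 2α = 66.05°  →  invalid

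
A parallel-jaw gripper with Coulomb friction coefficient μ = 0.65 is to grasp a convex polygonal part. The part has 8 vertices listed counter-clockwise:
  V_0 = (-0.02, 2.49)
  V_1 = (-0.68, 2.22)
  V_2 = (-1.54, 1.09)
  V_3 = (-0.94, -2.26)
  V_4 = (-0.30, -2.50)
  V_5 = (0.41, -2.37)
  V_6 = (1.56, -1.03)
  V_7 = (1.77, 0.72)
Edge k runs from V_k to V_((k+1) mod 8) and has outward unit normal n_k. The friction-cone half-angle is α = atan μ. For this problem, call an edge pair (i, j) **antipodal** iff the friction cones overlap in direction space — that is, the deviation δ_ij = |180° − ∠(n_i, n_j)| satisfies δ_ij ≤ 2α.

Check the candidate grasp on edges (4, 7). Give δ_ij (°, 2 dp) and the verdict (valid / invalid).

δ = 55.05°, valid

α = atan 0.65 = 33.02°;  2α = 66.05°
edge 4: e_4 = (+0.71, +0.13);  n_4 = (+0.1801, -0.9836)
edge 7: e_7 = (-1.79, +1.77);  n_7 = (+0.7031, +0.7111)
∠(n_4, n_7) = 124.95°
δ = |180° − 124.95°| = 55.05°
55.05° ≤ 2α = 66.05°  →  valid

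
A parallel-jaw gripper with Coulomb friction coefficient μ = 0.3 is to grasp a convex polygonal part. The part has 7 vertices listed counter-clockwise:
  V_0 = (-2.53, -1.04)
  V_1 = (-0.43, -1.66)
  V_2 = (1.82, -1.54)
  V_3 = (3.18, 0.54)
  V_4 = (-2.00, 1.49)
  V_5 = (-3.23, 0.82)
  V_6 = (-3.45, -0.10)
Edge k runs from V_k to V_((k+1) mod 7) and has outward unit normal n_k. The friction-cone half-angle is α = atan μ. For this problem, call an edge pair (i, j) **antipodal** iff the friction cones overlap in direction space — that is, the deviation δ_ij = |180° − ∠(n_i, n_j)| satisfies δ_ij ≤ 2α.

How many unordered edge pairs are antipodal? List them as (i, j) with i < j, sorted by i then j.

count = 5; pairs: (0,3), (1,3), (1,4), (2,4), (2,5)

α = atan 0.3 = 16.70°;  2α = 33.40°
n_0 = (-0.2832, -0.9591)
n_1 = (+0.0533, -0.9986)
n_2 = (+0.8370, -0.5472)
n_3 = (+0.1804, +0.9836)
n_4 = (-0.4784, +0.8782)
n_5 = (-0.9726, +0.2326)
n_6 = (-0.7147, -0.6995)
  (0,1): δ = 160.50°  ·
  (0,2): δ = 106.73°  ·
  (0,3): δ = 6.06°  ✓
  (0,4): δ = 45.03°  ·
  (0,5): δ = 93.00°  ·
  (0,6): δ = 150.83°  ·
  (1,2): δ = 126.23°  ·
  (1,3): δ = 13.45°  ✓
  (1,4): δ = 25.52°  ✓
  (1,5): δ = 73.50°  ·
  (1,6): δ = 131.33°  ·
  (2,3): δ = 67.21°  ·
  (2,4): δ = 28.24°  ✓
  (2,5): δ = 19.73°  ✓
  (2,6): δ = 77.56°  ·
  (3,4): δ = 141.03°  ·
  (3,5): δ = 93.06°  ·
  (3,6): δ = 35.22°  ·
  (4,5): δ = 132.03°  ·
  (4,6): δ = 74.19°  ·
  (5,6): δ = 122.17°  ·
antipodal pairs: 5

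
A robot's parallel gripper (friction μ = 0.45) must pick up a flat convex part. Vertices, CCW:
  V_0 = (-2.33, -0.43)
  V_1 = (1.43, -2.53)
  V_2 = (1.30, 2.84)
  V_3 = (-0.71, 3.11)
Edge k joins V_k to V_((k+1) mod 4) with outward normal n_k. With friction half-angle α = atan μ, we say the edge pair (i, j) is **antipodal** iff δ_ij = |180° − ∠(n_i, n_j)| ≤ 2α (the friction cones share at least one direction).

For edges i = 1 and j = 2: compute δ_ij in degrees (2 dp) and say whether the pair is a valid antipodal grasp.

α = atan 0.45 = 24.23°;  2α = 48.46°
edge 1: e_1 = (-0.13, +5.37);  n_1 = (+0.9997, +0.0242)
edge 2: e_2 = (-2.01, +0.27);  n_2 = (+0.1331, +0.9911)
∠(n_1, n_2) = 80.96°
δ = |180° − 80.96°| = 99.04°
99.04° > 2α = 48.46°  →  invalid

δ = 99.04°, invalid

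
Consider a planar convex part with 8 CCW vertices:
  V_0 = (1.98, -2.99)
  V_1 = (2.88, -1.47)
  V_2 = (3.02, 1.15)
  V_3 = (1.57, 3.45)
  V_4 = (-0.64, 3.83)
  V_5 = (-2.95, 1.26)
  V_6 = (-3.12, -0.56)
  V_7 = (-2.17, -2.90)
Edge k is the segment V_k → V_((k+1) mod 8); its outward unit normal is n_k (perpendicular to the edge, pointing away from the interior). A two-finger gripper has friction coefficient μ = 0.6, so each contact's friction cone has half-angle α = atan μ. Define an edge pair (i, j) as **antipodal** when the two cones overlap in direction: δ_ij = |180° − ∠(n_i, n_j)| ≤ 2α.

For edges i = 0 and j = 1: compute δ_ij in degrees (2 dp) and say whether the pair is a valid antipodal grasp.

δ = 152.43°, invalid

α = atan 0.6 = 30.96°;  2α = 61.93°
edge 0: e_0 = (+0.90, +1.52);  n_0 = (+0.8605, -0.5095)
edge 1: e_1 = (+0.14, +2.62);  n_1 = (+0.9986, -0.0534)
∠(n_0, n_1) = 27.57°
δ = |180° − 27.57°| = 152.43°
152.43° > 2α = 61.93°  →  invalid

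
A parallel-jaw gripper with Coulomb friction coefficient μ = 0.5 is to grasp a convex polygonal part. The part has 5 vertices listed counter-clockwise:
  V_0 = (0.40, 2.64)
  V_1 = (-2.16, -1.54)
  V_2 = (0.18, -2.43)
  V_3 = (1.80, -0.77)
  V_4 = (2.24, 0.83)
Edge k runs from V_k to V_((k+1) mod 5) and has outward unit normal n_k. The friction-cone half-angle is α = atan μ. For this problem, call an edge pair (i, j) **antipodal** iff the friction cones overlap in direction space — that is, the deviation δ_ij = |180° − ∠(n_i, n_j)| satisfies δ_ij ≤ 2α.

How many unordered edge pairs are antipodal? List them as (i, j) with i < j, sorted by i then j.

α = atan 0.5 = 26.57°;  2α = 53.13°
n_0 = (-0.8528, +0.5223)
n_1 = (-0.3555, -0.9347)
n_2 = (+0.7157, -0.6984)
n_3 = (+0.9642, -0.2652)
n_4 = (+0.7013, +0.7129)
  (0,1): δ = 79.34°  ·
  (0,2): δ = 12.82°  ✓
  (0,3): δ = 16.11°  ✓
  (0,4): δ = 76.96°  ·
  (1,2): δ = 113.48°  ·
  (1,3): δ = 84.55°  ·
  (1,4): δ = 23.71°  ✓
  (2,3): δ = 151.07°  ·
  (2,4): δ = 90.23°  ·
  (3,4): δ = 119.15°  ·
antipodal pairs: 3

count = 3; pairs: (0,2), (0,3), (1,4)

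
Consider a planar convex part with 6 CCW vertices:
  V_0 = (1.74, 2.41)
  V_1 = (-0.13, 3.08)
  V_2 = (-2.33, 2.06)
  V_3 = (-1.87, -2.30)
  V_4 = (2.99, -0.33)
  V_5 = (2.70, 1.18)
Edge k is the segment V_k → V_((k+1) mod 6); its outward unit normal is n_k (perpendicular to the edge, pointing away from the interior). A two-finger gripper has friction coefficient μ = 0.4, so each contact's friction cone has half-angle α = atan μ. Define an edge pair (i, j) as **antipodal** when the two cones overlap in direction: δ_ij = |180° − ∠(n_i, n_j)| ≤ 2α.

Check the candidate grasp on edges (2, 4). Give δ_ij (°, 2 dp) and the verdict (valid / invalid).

α = atan 0.4 = 21.80°;  2α = 43.60°
edge 2: e_2 = (+0.46, -4.36);  n_2 = (-0.9945, -0.1049)
edge 4: e_4 = (-0.29, +1.51);  n_4 = (+0.9821, +0.1886)
∠(n_2, n_4) = 175.15°
δ = |180° − 175.15°| = 4.85°
4.85° ≤ 2α = 43.60°  →  valid

δ = 4.85°, valid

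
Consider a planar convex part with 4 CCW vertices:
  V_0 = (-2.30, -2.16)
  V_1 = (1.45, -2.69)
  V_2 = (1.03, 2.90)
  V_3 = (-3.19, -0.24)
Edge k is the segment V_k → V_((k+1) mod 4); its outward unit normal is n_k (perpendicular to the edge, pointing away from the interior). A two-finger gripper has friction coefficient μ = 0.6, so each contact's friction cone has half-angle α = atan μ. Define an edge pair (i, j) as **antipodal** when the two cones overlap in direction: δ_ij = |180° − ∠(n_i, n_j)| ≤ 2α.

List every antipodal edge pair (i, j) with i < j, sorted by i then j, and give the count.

count = 3; pairs: (0,2), (1,2), (1,3)

α = atan 0.6 = 30.96°;  2α = 61.93°
n_0 = (-0.1399, -0.9902)
n_1 = (+0.9972, +0.0749)
n_2 = (-0.5970, +0.8023)
n_3 = (-0.9073, -0.4206)
  (0,1): δ = 77.66°  ·
  (0,2): δ = 44.70°  ✓
  (0,3): δ = 122.91°  ·
  (1,2): δ = 57.64°  ✓
  (1,3): δ = 20.57°  ✓
  (2,3): δ = 101.78°  ·
antipodal pairs: 3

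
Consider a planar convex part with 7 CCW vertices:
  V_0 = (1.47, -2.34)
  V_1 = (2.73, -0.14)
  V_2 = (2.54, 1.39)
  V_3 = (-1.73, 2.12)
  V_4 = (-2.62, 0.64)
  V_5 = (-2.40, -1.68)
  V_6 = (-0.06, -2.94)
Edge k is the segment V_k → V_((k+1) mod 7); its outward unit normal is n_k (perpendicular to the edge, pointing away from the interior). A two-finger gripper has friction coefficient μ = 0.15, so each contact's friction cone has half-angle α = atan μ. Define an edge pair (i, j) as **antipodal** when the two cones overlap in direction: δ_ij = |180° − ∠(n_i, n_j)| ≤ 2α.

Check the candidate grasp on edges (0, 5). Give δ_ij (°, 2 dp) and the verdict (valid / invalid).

δ = 91.50°, invalid

α = atan 0.15 = 8.53°;  2α = 17.06°
edge 0: e_0 = (+1.26, +2.20);  n_0 = (+0.8678, -0.4970)
edge 5: e_5 = (+2.34, -1.26);  n_5 = (-0.4741, -0.8805)
∠(n_0, n_5) = 88.50°
δ = |180° − 88.50°| = 91.50°
91.50° > 2α = 17.06°  →  invalid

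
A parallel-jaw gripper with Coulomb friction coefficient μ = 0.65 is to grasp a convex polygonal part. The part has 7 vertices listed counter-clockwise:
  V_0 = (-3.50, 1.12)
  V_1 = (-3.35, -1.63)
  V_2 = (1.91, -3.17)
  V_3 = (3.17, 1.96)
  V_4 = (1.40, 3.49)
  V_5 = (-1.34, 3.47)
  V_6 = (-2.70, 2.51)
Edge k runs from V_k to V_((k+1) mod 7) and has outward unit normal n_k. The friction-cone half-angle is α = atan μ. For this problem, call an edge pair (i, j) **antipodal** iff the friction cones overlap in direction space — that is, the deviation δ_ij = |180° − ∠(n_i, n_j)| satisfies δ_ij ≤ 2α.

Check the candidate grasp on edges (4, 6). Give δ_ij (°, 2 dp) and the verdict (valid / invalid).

α = atan 0.65 = 33.02°;  2α = 66.05°
edge 4: e_4 = (-2.74, -0.02);  n_4 = (-0.0073, +1.0000)
edge 6: e_6 = (-0.80, -1.39);  n_6 = (-0.8667, +0.4988)
∠(n_4, n_6) = 59.66°
δ = |180° − 59.66°| = 120.34°
120.34° > 2α = 66.05°  →  invalid

δ = 120.34°, invalid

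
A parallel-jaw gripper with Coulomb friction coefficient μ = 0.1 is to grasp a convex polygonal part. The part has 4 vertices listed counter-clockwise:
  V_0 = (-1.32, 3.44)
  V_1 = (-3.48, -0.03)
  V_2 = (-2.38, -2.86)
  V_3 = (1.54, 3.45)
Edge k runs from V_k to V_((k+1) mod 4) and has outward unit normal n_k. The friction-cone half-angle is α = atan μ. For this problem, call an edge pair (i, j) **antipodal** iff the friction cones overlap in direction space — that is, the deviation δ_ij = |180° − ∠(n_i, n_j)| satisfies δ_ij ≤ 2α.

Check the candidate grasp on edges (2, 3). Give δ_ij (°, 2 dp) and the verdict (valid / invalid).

δ = 57.95°, invalid

α = atan 0.1 = 5.71°;  2α = 11.42°
edge 2: e_2 = (+3.92, +6.31);  n_2 = (+0.8494, -0.5277)
edge 3: e_3 = (-2.86, -0.01);  n_3 = (-0.0035, +1.0000)
∠(n_2, n_3) = 122.05°
δ = |180° − 122.05°| = 57.95°
57.95° > 2α = 11.42°  →  invalid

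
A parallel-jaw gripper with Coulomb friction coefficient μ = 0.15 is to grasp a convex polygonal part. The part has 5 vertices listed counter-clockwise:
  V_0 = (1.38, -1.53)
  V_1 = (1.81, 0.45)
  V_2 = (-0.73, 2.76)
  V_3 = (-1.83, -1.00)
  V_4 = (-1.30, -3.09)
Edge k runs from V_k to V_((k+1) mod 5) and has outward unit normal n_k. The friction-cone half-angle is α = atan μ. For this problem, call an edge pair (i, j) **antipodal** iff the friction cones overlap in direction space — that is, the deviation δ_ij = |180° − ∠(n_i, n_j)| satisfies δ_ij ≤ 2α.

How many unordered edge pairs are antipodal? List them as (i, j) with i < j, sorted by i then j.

α = atan 0.15 = 8.53°;  2α = 17.06°
n_0 = (+0.9772, -0.2122)
n_1 = (+0.6728, +0.7398)
n_2 = (-0.9598, +0.2808)
n_3 = (-0.9693, -0.2458)
n_4 = (+0.5031, -0.8642)
  (0,1): δ = 120.03°  ·
  (0,2): δ = 4.05°  ✓
  (0,3): δ = 26.48°  ·
  (0,4): δ = 132.46°  ·
  (1,2): δ = 64.02°  ·
  (1,3): δ = 33.49°  ·
  (1,4): δ = 72.49°  ·
  (2,3): δ = 149.46°  ·
  (2,4): δ = 43.49°  ·
  (3,4): δ = 74.03°  ·
antipodal pairs: 1

count = 1; pairs: (0,2)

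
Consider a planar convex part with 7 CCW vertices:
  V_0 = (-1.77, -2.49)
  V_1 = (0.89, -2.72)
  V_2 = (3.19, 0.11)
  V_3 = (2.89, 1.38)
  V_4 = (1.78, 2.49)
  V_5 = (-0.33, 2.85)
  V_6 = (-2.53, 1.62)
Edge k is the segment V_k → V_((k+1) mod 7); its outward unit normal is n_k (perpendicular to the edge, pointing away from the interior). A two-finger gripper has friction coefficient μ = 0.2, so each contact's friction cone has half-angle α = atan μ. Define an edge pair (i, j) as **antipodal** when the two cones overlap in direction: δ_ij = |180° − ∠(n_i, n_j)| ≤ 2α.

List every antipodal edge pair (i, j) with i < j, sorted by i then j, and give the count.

α = atan 0.2 = 11.31°;  2α = 22.62°
n_0 = (-0.0861, -0.9963)
n_1 = (+0.7760, -0.6307)
n_2 = (+0.9732, +0.2299)
n_3 = (+0.7071, +0.7071)
n_4 = (+0.1682, +0.9858)
n_5 = (-0.4880, +0.8728)
n_6 = (-0.9833, -0.1818)
  (0,1): δ = 124.16°  ·
  (0,2): δ = 71.77°  ·
  (0,3): δ = 40.06°  ·
  (0,4): δ = 4.74°  ✓
  (0,5): δ = 34.15°  ·
  (0,6): δ = 105.42°  ·
  (1,2): δ = 127.61°  ·
  (1,3): δ = 95.90°  ·
  (1,4): δ = 60.58°  ·
  (1,5): δ = 21.69°  ✓
  (1,6): δ = 49.58°  ·
  (2,3): δ = 148.29°  ·
  (2,4): δ = 112.97°  ·
  (2,5): δ = 74.08°  ·
  (2,6): δ = 2.81°  ✓
  (3,4): δ = 144.68°  ·
  (3,5): δ = 105.79°  ·
  (3,6): δ = 34.52°  ·
  (4,5): δ = 141.11°  ·
  (4,6): δ = 69.84°  ·
  (5,6): δ = 108.73°  ·
antipodal pairs: 3

count = 3; pairs: (0,4), (1,5), (2,6)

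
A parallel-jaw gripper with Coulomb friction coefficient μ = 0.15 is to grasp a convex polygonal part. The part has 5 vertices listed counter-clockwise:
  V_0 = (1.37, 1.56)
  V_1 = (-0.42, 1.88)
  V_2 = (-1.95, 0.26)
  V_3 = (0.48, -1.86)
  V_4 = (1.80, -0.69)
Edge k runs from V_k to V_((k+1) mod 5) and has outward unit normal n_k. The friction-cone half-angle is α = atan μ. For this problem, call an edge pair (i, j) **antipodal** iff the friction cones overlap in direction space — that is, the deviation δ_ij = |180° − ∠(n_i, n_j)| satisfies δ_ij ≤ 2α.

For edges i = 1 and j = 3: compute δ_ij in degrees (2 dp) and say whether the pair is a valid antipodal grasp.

α = atan 0.15 = 8.53°;  2α = 17.06°
edge 1: e_1 = (-1.53, -1.62);  n_1 = (-0.7270, +0.6866)
edge 3: e_3 = (+1.32, +1.17);  n_3 = (+0.6633, -0.7483)
∠(n_1, n_3) = 174.92°
δ = |180° − 174.92°| = 5.08°
5.08° ≤ 2α = 17.06°  →  valid

δ = 5.08°, valid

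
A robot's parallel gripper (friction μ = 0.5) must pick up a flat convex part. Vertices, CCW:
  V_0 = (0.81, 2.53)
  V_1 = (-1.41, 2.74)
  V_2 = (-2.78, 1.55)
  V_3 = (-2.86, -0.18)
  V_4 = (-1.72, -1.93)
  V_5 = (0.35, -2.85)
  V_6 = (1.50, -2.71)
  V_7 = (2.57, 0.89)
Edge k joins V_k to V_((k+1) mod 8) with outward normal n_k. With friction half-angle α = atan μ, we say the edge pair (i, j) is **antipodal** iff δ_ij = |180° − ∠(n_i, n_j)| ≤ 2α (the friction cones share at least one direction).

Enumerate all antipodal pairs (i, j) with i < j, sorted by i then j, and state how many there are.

α = atan 0.5 = 26.57°;  2α = 53.13°
n_0 = (+0.0942, +0.9956)
n_1 = (-0.6558, +0.7550)
n_2 = (-0.9989, +0.0462)
n_3 = (-0.8379, -0.5458)
n_4 = (-0.4061, -0.9138)
n_5 = (+0.1208, -0.9927)
n_6 = (+0.9586, -0.2849)
n_7 = (+0.6817, +0.7316)
  (0,1): δ = 133.62°  ·
  (0,2): δ = 87.24°  ·
  (0,3): δ = 51.51°  ✓
  (0,4): δ = 18.56°  ✓
  (0,5): δ = 12.34°  ✓
  (0,6): δ = 78.85°  ·
  (0,7): δ = 142.43°  ·
  (1,2): δ = 133.63°  ·
  (1,3): δ = 97.90°  ·
  (1,4): δ = 64.94°  ·
  (1,5): δ = 34.04°  ✓
  (1,6): δ = 32.47°  ✓
  (1,7): δ = 96.04°  ·
  (2,3): δ = 144.27°  ·
  (2,4): δ = 111.31°  ·
  (2,5): δ = 80.41°  ·
  (2,6): δ = 13.91°  ✓
  (2,7): δ = 49.67°  ✓
  (3,4): δ = 147.04°  ·
  (3,5): δ = 116.14°  ·
  (3,6): δ = 49.63°  ✓
  (3,7): δ = 13.94°  ✓
  (4,5): δ = 149.10°  ·
  (4,6): δ = 82.59°  ·
  (4,7): δ = 19.02°  ✓
  (5,6): δ = 113.49°  ·
  (5,7): δ = 49.92°  ✓
  (6,7): δ = 116.43°  ·
antipodal pairs: 11

count = 11; pairs: (0,3), (0,4), (0,5), (1,5), (1,6), (2,6), (2,7), (3,6), (3,7), (4,7), (5,7)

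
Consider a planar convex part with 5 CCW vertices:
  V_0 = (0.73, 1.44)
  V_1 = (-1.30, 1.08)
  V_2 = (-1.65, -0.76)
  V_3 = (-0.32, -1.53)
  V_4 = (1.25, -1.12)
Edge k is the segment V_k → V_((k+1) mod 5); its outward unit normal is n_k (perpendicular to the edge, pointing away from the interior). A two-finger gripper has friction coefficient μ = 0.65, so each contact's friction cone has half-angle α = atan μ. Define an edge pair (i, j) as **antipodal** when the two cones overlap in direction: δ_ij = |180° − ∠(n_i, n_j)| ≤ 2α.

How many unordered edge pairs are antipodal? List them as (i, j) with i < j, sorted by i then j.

α = atan 0.65 = 33.02°;  2α = 66.05°
n_0 = (-0.1746, +0.9846)
n_1 = (-0.9824, +0.1869)
n_2 = (-0.5010, -0.8654)
n_3 = (+0.2527, -0.9676)
n_4 = (+0.9800, +0.1991)
  (0,1): δ = 110.83°  ·
  (0,2): δ = 40.12°  ✓
  (0,3): δ = 4.58°  ✓
  (0,4): δ = 91.43°  ·
  (1,2): δ = 109.30°  ·
  (1,3): δ = 64.59°  ✓
  (1,4): δ = 22.25°  ✓
  (2,3): δ = 135.30°  ·
  (2,4): δ = 48.45°  ✓
  (3,4): δ = 93.15°  ·
antipodal pairs: 5

count = 5; pairs: (0,2), (0,3), (1,3), (1,4), (2,4)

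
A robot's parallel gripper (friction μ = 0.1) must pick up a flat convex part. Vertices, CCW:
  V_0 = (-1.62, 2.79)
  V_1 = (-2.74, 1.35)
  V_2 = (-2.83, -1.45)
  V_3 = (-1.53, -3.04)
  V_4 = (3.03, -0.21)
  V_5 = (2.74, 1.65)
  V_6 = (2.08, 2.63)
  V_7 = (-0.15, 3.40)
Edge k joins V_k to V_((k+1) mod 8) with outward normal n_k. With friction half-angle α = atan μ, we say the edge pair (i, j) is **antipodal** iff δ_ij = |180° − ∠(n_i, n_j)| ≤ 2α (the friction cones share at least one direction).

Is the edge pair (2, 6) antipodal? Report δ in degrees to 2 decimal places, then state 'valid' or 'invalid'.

α = atan 0.1 = 5.71°;  2α = 11.42°
edge 2: e_2 = (+1.30, -1.59);  n_2 = (-0.7742, -0.6330)
edge 6: e_6 = (-2.23, +0.77);  n_6 = (+0.3264, +0.9452)
∠(n_2, n_6) = 148.32°
δ = |180° − 148.32°| = 31.68°
31.68° > 2α = 11.42°  →  invalid

δ = 31.68°, invalid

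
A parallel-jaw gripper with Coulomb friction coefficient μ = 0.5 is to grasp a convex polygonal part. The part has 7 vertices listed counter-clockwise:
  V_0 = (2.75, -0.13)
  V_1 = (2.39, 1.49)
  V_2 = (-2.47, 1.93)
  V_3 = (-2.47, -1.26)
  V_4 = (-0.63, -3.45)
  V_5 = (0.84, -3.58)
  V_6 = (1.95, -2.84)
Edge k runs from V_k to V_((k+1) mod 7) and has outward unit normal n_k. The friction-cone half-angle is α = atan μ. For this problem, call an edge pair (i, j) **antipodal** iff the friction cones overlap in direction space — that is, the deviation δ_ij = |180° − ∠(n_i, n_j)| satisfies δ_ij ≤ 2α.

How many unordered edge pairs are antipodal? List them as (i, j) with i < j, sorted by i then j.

α = atan 0.5 = 26.57°;  2α = 53.13°
n_0 = (+0.9762, +0.2169)
n_1 = (+0.0902, +0.9959)
n_2 = (-1.0000, -0.0000)
n_3 = (-0.7656, -0.6433)
n_4 = (-0.0881, -0.9961)
n_5 = (+0.5547, -0.8321)
n_6 = (+0.9591, -0.2831)
  (0,1): δ = 107.70°  ·
  (0,2): δ = 12.53°  ✓
  (0,3): δ = 27.51°  ✓
  (0,4): δ = 72.42°  ·
  (0,5): δ = 111.16°  ·
  (0,6): δ = 151.02°  ·
  (1,2): δ = 84.83°  ·
  (1,3): δ = 44.79°  ✓
  (1,4): δ = 0.12°  ✓
  (1,5): δ = 38.86°  ✓
  (1,6): δ = 78.73°  ·
  (2,3): δ = 139.96°  ·
  (2,4): δ = 95.05°  ·
  (2,5): δ = 56.31°  ·
  (2,6): δ = 16.45°  ✓
  (3,4): δ = 135.09°  ·
  (3,5): δ = 96.35°  ·
  (3,6): δ = 56.48°  ·
  (4,5): δ = 141.26°  ·
  (4,6): δ = 101.39°  ·
  (5,6): δ = 140.14°  ·
antipodal pairs: 6

count = 6; pairs: (0,2), (0,3), (1,3), (1,4), (1,5), (2,6)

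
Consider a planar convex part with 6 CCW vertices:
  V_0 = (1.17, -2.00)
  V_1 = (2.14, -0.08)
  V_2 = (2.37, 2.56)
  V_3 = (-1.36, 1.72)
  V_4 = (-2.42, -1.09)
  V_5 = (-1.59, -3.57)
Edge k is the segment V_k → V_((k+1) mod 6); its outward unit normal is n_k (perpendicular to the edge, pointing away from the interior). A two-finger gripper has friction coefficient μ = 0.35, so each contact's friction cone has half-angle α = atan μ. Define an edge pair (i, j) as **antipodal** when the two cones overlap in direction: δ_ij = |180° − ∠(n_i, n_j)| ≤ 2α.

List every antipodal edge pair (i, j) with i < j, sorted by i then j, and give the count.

α = atan 0.35 = 19.29°;  2α = 38.58°
n_0 = (+0.8926, -0.4509)
n_1 = (+0.9962, -0.0868)
n_2 = (-0.2197, +0.9756)
n_3 = (-0.9356, +0.3529)
n_4 = (-0.9483, -0.3174)
n_5 = (+0.4944, -0.8692)
  (0,1): δ = 158.18°  ·
  (0,2): δ = 50.51°  ·
  (0,3): δ = 6.14°  ✓
  (0,4): δ = 45.31°  ·
  (0,5): δ = 146.44°  ·
  (1,2): δ = 72.33°  ·
  (1,3): δ = 15.69°  ✓
  (1,4): δ = 23.48°  ✓
  (1,5): δ = 124.61°  ·
  (2,3): δ = 123.36°  ·
  (2,4): δ = 84.19°  ·
  (2,5): δ = 16.94°  ✓
  (3,4): δ = 140.83°  ·
  (3,5): δ = 39.70°  ·
  (4,5): δ = 78.87°  ·
antipodal pairs: 4

count = 4; pairs: (0,3), (1,3), (1,4), (2,5)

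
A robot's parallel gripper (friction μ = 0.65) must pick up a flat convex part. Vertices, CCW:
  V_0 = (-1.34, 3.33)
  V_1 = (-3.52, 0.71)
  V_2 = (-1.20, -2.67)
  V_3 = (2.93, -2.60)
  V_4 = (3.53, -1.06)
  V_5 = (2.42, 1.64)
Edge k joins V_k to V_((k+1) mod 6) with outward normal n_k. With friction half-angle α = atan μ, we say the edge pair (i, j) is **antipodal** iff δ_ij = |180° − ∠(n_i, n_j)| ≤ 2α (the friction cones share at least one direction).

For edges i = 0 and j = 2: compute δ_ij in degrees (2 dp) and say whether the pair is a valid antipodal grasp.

δ = 49.27°, valid

α = atan 0.65 = 33.02°;  2α = 66.05°
edge 0: e_0 = (-2.18, -2.62);  n_0 = (-0.7687, +0.6396)
edge 2: e_2 = (+4.13, +0.07);  n_2 = (+0.0169, -0.9999)
∠(n_0, n_2) = 130.73°
δ = |180° − 130.73°| = 49.27°
49.27° ≤ 2α = 66.05°  →  valid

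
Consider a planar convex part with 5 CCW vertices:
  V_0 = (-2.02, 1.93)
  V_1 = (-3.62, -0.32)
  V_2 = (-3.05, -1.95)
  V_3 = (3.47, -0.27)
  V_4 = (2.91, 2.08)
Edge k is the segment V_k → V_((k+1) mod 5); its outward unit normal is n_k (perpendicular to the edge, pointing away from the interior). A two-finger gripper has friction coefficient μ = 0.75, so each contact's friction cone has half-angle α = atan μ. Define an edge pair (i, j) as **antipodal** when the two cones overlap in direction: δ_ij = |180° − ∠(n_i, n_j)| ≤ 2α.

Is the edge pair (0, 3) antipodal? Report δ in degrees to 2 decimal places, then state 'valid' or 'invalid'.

δ = 48.82°, valid

α = atan 0.75 = 36.87°;  2α = 73.74°
edge 0: e_0 = (-1.60, -2.25);  n_0 = (-0.8150, +0.5795)
edge 3: e_3 = (-0.56, +2.35);  n_3 = (+0.9728, +0.2318)
∠(n_0, n_3) = 131.18°
δ = |180° − 131.18°| = 48.82°
48.82° ≤ 2α = 73.74°  →  valid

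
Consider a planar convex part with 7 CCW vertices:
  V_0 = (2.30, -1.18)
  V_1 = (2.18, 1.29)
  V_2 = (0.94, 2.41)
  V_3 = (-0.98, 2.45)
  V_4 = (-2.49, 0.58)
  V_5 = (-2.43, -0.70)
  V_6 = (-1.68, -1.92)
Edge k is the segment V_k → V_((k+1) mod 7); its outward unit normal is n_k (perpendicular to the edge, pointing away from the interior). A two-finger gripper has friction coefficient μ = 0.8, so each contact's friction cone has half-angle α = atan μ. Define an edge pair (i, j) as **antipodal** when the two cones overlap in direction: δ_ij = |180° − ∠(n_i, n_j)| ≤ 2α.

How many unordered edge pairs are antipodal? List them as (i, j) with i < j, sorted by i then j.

count = 9; pairs: (0,3), (0,4), (0,5), (1,4), (1,5), (1,6), (2,5), (2,6), (3,6)

α = atan 0.8 = 38.66°;  2α = 77.32°
n_0 = (+0.9988, +0.0485)
n_1 = (+0.6703, +0.7421)
n_2 = (+0.0208, +0.9998)
n_3 = (-0.7780, +0.6282)
n_4 = (-0.9989, -0.0468)
n_5 = (-0.8519, -0.5237)
n_6 = (+0.1828, -0.9832)
  (0,1): δ = 134.87°  ·
  (0,2): δ = 93.97°  ·
  (0,3): δ = 41.70°  ✓
  (0,4): δ = 0.10°  ✓
  (0,5): δ = 28.80°  ✓
  (0,6): δ = 97.75°  ·
  (1,2): δ = 139.10°  ·
  (1,3): δ = 86.83°  ·
  (1,4): δ = 45.23°  ✓
  (1,5): δ = 16.33°  ✓
  (1,6): δ = 52.62°  ✓
  (2,3): δ = 127.73°  ·
  (2,4): δ = 86.12°  ·
  (2,5): δ = 57.23°  ✓
  (2,6): δ = 11.73°  ✓
  (3,4): δ = 138.40°  ·
  (3,5): δ = 109.50°  ·
  (3,6): δ = 40.55°  ✓
  (4,5): δ = 151.10°  ·
  (4,6): δ = 82.15°  ·
  (5,6): δ = 111.05°  ·
antipodal pairs: 9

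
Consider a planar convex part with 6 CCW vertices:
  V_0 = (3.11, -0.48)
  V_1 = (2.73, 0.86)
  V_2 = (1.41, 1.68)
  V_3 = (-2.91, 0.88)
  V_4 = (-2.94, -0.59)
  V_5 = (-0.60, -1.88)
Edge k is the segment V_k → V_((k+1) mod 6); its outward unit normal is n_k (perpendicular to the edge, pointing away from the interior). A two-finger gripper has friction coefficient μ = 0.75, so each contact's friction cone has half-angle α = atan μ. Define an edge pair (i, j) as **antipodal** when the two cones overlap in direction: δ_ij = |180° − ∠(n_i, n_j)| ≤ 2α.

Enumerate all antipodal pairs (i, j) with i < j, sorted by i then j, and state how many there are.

α = atan 0.75 = 36.87°;  2α = 73.74°
n_0 = (+0.9621, +0.2728)
n_1 = (+0.5277, +0.8494)
n_2 = (-0.1821, +0.9833)
n_3 = (-0.9998, +0.0204)
n_4 = (-0.4828, -0.8757)
n_5 = (+0.3531, -0.9356)
  (0,1): δ = 137.68°  ·
  (0,2): δ = 95.34°  ·
  (0,3): δ = 17.00°  ✓
  (0,4): δ = 45.30°  ✓
  (0,5): δ = 94.84°  ·
  (1,2): δ = 137.66°  ·
  (1,3): δ = 59.32°  ✓
  (1,4): δ = 2.98°  ✓
  (1,5): δ = 52.52°  ✓
  (2,3): δ = 101.66°  ·
  (2,4): δ = 39.36°  ✓
  (2,5): δ = 10.18°  ✓
  (3,4): δ = 117.70°  ·
  (3,5): δ = 68.16°  ✓
  (4,5): δ = 130.46°  ·
antipodal pairs: 8

count = 8; pairs: (0,3), (0,4), (1,3), (1,4), (1,5), (2,4), (2,5), (3,5)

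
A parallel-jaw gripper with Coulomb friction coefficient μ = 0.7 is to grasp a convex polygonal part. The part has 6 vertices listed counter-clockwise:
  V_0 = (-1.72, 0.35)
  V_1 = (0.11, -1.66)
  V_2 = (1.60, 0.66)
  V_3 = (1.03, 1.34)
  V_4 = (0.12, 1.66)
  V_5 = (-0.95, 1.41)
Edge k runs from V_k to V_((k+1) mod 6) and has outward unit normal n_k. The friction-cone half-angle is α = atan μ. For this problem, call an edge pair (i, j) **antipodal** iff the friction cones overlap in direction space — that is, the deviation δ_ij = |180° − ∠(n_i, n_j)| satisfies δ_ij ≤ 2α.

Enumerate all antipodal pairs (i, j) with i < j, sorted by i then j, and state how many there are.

count = 5; pairs: (0,2), (0,3), (0,4), (1,4), (1,5)

α = atan 0.7 = 34.99°;  2α = 69.98°
n_0 = (-0.7394, -0.6732)
n_1 = (+0.8414, -0.5404)
n_2 = (+0.7664, +0.6424)
n_3 = (+0.3317, +0.9434)
n_4 = (-0.2275, +0.9738)
n_5 = (-0.8091, +0.5877)
  (0,1): δ = 75.03°  ·
  (0,2): δ = 2.35°  ✓
  (0,3): δ = 28.31°  ✓
  (0,4): δ = 60.83°  ✓
  (0,5): δ = 101.69°  ·
  (1,2): δ = 107.32°  ·
  (1,3): δ = 76.66°  ·
  (1,4): δ = 44.14°  ✓
  (1,5): δ = 3.28°  ✓
  (2,3): δ = 149.35°  ·
  (2,4): δ = 116.82°  ·
  (2,5): δ = 75.97°  ·
  (3,4): δ = 147.47°  ·
  (3,5): δ = 106.62°  ·
  (4,5): δ = 139.15°  ·
antipodal pairs: 5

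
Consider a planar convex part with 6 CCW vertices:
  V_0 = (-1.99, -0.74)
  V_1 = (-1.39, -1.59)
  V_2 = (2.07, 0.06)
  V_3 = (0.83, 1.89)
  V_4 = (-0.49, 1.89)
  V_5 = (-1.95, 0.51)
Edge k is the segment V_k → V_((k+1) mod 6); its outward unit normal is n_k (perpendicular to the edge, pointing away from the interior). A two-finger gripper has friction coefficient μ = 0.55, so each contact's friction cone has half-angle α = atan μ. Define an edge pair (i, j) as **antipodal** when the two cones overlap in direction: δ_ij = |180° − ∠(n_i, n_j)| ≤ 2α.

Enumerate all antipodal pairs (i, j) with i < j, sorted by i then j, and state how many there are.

count = 5; pairs: (0,2), (0,3), (1,3), (1,4), (2,5)

α = atan 0.55 = 28.81°;  2α = 57.62°
n_0 = (-0.8170, -0.5767)
n_1 = (+0.4304, -0.9026)
n_2 = (+0.8279, +0.5609)
n_3 = (+0.0000, +1.0000)
n_4 = (-0.6869, +0.7267)
n_5 = (-0.9995, +0.0320)
  (0,1): δ = 99.72°  ·
  (0,2): δ = 1.10°  ✓
  (0,3): δ = 54.78°  ✓
  (0,4): δ = 98.17°  ·
  (0,5): δ = 142.95°  ·
  (1,2): δ = 81.37°  ·
  (1,3): δ = 25.50°  ✓
  (1,4): δ = 17.89°  ✓
  (1,5): δ = 62.67°  ·
  (2,3): δ = 124.12°  ·
  (2,4): δ = 80.73°  ·
  (2,5): δ = 35.95°  ✓
  (3,4): δ = 136.61°  ·
  (3,5): δ = 91.83°  ·
  (4,5): δ = 135.22°  ·
antipodal pairs: 5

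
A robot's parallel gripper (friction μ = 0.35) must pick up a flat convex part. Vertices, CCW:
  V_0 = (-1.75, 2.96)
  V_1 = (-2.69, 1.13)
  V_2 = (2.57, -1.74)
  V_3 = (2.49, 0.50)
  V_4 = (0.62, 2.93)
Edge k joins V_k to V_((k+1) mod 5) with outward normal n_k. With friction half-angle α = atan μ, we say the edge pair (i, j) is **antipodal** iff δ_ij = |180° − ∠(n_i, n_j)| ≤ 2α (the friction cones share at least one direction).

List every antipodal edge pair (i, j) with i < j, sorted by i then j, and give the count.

count = 3; pairs: (0,2), (1,3), (1,4)

α = atan 0.35 = 19.29°;  2α = 38.58°
n_0 = (-0.8895, +0.4569)
n_1 = (-0.4790, -0.8778)
n_2 = (+0.9994, +0.0357)
n_3 = (+0.7925, +0.6099)
n_4 = (+0.0127, +0.9999)
  (0,1): δ = 91.43°  ·
  (0,2): δ = 29.23°  ✓
  (0,3): δ = 64.77°  ·
  (0,4): δ = 116.46°  ·
  (1,2): δ = 59.34°  ·
  (1,3): δ = 23.80°  ✓
  (1,4): δ = 27.89°  ✓
  (2,3): δ = 144.47°  ·
  (2,4): δ = 92.77°  ·
  (3,4): δ = 128.31°  ·
antipodal pairs: 3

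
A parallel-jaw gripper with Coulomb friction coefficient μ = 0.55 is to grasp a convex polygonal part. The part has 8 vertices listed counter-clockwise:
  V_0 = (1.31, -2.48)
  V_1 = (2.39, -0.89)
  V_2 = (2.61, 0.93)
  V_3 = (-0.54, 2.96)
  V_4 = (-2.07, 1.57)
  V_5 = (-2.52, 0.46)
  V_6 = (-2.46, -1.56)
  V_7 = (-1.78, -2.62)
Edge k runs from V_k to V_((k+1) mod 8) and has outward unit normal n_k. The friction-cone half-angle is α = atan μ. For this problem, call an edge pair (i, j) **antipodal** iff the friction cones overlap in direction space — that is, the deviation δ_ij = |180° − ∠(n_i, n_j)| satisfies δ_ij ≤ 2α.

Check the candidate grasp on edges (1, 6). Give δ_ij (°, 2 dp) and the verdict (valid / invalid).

δ = 39.57°, valid

α = atan 0.55 = 28.81°;  2α = 57.62°
edge 1: e_1 = (+0.22, +1.82);  n_1 = (+0.9928, -0.1200)
edge 6: e_6 = (+0.68, -1.06);  n_6 = (-0.8417, -0.5400)
∠(n_1, n_6) = 140.43°
δ = |180° − 140.43°| = 39.57°
39.57° ≤ 2α = 57.62°  →  valid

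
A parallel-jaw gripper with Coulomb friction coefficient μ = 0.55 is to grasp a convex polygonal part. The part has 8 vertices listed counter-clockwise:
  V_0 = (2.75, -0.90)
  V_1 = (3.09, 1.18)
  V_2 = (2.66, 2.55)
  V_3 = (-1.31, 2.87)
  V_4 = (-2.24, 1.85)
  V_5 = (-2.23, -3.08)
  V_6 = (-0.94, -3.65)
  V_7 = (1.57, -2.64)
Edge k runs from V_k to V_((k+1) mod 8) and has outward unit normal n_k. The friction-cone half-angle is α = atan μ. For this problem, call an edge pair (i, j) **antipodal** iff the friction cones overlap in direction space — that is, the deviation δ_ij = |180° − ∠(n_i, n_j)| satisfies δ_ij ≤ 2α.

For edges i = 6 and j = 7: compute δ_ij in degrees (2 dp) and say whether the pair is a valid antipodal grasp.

δ = 146.06°, invalid

α = atan 0.55 = 28.81°;  2α = 57.62°
edge 6: e_6 = (+2.51, +1.01);  n_6 = (+0.3733, -0.9277)
edge 7: e_7 = (+1.18, +1.74);  n_7 = (+0.8276, -0.5613)
∠(n_6, n_7) = 33.94°
δ = |180° − 33.94°| = 146.06°
146.06° > 2α = 57.62°  →  invalid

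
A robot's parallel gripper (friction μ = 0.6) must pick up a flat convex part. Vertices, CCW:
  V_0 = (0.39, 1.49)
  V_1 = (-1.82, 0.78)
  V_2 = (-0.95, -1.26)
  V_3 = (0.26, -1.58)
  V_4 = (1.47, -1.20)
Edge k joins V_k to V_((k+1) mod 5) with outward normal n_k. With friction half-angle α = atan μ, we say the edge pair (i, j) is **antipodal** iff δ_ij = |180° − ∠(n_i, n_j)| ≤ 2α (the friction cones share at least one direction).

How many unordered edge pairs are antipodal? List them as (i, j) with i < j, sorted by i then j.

α = atan 0.6 = 30.96°;  2α = 61.93°
n_0 = (-0.3059, +0.9521)
n_1 = (-0.9198, -0.3923)
n_2 = (-0.2557, -0.9668)
n_3 = (+0.2996, -0.9541)
n_4 = (+0.9280, +0.3726)
  (0,1): δ = 84.71°  ·
  (0,2): δ = 32.62°  ✓
  (0,3): δ = 0.38°  ✓
  (0,4): δ = 94.06°  ·
  (1,2): δ = 127.91°  ·
  (1,3): δ = 95.66°  ·
  (1,4): δ = 1.22°  ✓
  (2,3): δ = 147.75°  ·
  (2,4): δ = 53.31°  ✓
  (3,4): δ = 85.56°  ·
antipodal pairs: 4

count = 4; pairs: (0,2), (0,3), (1,4), (2,4)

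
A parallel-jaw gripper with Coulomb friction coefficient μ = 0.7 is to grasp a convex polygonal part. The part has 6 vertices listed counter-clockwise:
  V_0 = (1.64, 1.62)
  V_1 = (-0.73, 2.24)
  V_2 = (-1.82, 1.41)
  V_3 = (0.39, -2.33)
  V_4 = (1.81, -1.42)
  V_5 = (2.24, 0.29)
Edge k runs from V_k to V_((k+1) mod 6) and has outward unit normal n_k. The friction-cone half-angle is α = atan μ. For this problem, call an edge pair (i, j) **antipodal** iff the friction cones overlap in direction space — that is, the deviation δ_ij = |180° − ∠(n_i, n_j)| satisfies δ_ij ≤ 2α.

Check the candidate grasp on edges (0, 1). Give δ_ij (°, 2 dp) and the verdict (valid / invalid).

α = atan 0.7 = 34.99°;  2α = 69.98°
edge 0: e_0 = (-2.37, +0.62);  n_0 = (+0.2531, +0.9674)
edge 1: e_1 = (-1.09, -0.83);  n_1 = (-0.6058, +0.7956)
∠(n_0, n_1) = 51.95°
δ = |180° − 51.95°| = 128.05°
128.05° > 2α = 69.98°  →  invalid

δ = 128.05°, invalid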